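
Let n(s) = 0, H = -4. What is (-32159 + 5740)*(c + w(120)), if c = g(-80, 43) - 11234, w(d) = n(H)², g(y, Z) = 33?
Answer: 295919219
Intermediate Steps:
w(d) = 0 (w(d) = 0² = 0)
c = -11201 (c = 33 - 11234 = -11201)
(-32159 + 5740)*(c + w(120)) = (-32159 + 5740)*(-11201 + 0) = -26419*(-11201) = 295919219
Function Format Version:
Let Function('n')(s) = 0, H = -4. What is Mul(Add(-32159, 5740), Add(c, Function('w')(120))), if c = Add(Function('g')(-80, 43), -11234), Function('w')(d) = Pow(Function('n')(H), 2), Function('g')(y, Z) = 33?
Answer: 295919219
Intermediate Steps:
Function('w')(d) = 0 (Function('w')(d) = Pow(0, 2) = 0)
c = -11201 (c = Add(33, -11234) = -11201)
Mul(Add(-32159, 5740), Add(c, Function('w')(120))) = Mul(Add(-32159, 5740), Add(-11201, 0)) = Mul(-26419, -11201) = 295919219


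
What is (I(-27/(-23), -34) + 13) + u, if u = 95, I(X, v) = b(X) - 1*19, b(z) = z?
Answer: 2074/23 ≈ 90.174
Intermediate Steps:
I(X, v) = -19 + X (I(X, v) = X - 1*19 = X - 19 = -19 + X)
(I(-27/(-23), -34) + 13) + u = ((-19 - 27/(-23)) + 13) + 95 = ((-19 - 27*(-1/23)) + 13) + 95 = ((-19 + 27/23) + 13) + 95 = (-410/23 + 13) + 95 = -111/23 + 95 = 2074/23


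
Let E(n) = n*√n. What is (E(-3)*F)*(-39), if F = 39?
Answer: 4563*I*√3 ≈ 7903.3*I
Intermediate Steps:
E(n) = n^(3/2)
(E(-3)*F)*(-39) = ((-3)^(3/2)*39)*(-39) = (-3*I*√3*39)*(-39) = -117*I*√3*(-39) = 4563*I*√3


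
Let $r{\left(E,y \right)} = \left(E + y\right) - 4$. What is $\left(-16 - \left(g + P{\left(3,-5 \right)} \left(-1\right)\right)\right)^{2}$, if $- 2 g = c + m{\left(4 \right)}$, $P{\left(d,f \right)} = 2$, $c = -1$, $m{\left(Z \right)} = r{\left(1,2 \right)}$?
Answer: $225$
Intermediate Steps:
$r{\left(E,y \right)} = -4 + E + y$
$m{\left(Z \right)} = -1$ ($m{\left(Z \right)} = -4 + 1 + 2 = -1$)
$g = 1$ ($g = - \frac{-1 - 1}{2} = \left(- \frac{1}{2}\right) \left(-2\right) = 1$)
$\left(-16 - \left(g + P{\left(3,-5 \right)} \left(-1\right)\right)\right)^{2} = \left(-16 - \left(1 + 2 \left(-1\right)\right)\right)^{2} = \left(-16 - \left(1 - 2\right)\right)^{2} = \left(-16 - -1\right)^{2} = \left(-16 + 1\right)^{2} = \left(-15\right)^{2} = 225$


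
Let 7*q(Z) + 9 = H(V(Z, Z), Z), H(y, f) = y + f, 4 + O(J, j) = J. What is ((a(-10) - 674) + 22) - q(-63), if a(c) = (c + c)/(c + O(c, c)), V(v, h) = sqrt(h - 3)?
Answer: -26917/42 - I*sqrt(66)/7 ≈ -640.88 - 1.1606*I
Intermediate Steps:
V(v, h) = sqrt(-3 + h)
O(J, j) = -4 + J
a(c) = 2*c/(-4 + 2*c) (a(c) = (c + c)/(c + (-4 + c)) = (2*c)/(-4 + 2*c) = 2*c/(-4 + 2*c))
H(y, f) = f + y
q(Z) = -9/7 + Z/7 + sqrt(-3 + Z)/7 (q(Z) = -9/7 + (Z + sqrt(-3 + Z))/7 = -9/7 + (Z/7 + sqrt(-3 + Z)/7) = -9/7 + Z/7 + sqrt(-3 + Z)/7)
((a(-10) - 674) + 22) - q(-63) = ((-10/(-2 - 10) - 674) + 22) - (-9/7 + (1/7)*(-63) + sqrt(-3 - 63)/7) = ((-10/(-12) - 674) + 22) - (-9/7 - 9 + sqrt(-66)/7) = ((-10*(-1/12) - 674) + 22) - (-9/7 - 9 + (I*sqrt(66))/7) = ((5/6 - 674) + 22) - (-9/7 - 9 + I*sqrt(66)/7) = (-4039/6 + 22) - (-72/7 + I*sqrt(66)/7) = -3907/6 + (72/7 - I*sqrt(66)/7) = -26917/42 - I*sqrt(66)/7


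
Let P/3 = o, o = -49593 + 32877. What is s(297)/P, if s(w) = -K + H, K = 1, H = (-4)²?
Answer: -5/16716 ≈ -0.00029911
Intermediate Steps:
H = 16
s(w) = 15 (s(w) = -1*1 + 16 = -1 + 16 = 15)
o = -16716
P = -50148 (P = 3*(-16716) = -50148)
s(297)/P = 15/(-50148) = 15*(-1/50148) = -5/16716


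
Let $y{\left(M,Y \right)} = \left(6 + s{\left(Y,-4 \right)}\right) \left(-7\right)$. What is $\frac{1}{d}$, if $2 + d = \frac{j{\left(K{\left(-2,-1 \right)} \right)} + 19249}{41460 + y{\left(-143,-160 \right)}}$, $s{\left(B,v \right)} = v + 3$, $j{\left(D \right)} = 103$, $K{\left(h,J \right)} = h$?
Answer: $- \frac{41425}{63498} \approx -0.65238$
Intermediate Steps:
$s{\left(B,v \right)} = 3 + v$
$y{\left(M,Y \right)} = -35$ ($y{\left(M,Y \right)} = \left(6 + \left(3 - 4\right)\right) \left(-7\right) = \left(6 - 1\right) \left(-7\right) = 5 \left(-7\right) = -35$)
$d = - \frac{63498}{41425}$ ($d = -2 + \frac{103 + 19249}{41460 - 35} = -2 + \frac{19352}{41425} = - \frac{63498}{41425} \approx -1.5328$)
$\frac{1}{d} = \frac{1}{- \frac{63498}{41425}} = - \frac{41425}{63498}$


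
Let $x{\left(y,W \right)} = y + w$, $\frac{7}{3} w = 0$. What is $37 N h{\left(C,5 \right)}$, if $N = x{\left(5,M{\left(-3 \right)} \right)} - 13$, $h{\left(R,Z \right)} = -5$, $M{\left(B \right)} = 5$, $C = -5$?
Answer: $1480$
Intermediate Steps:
$w = 0$ ($w = \frac{3}{7} \cdot 0 = 0$)
$x{\left(y,W \right)} = y$ ($x{\left(y,W \right)} = y + 0 = y$)
$N = -8$ ($N = 5 - 13 = -8$)
$37 N h{\left(C,5 \right)} = 37 \left(-8\right) \left(-5\right) = \left(-296\right) \left(-5\right) = 1480$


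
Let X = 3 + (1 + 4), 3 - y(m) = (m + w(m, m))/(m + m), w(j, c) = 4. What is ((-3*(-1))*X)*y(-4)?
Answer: 72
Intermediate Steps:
y(m) = 3 - (4 + m)/(2*m) (y(m) = 3 - (m + 4)/(m + m) = 3 - (4 + m)/(2*m))
X = 8 (X = 3 + 5 = 8)
((-3*(-1))*X)*y(-4) = (-3*(-1)*8)*(5/2 - 2/(-4)) = (3*8)*(5/2 - 2*(-¼)) = 24*(5/2 + ½) = 24*3 = 72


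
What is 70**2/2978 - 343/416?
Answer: 508473/619424 ≈ 0.82088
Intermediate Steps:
70**2/2978 - 343/416 = 4900*(1/2978) - 343*1/416 = 2450/1489 - 343/416 = 508473/619424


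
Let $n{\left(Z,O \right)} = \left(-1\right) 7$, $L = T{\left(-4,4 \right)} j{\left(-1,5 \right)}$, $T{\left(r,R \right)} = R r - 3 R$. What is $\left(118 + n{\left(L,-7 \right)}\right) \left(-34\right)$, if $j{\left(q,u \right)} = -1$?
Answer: $-3774$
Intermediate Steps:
$T{\left(r,R \right)} = - 3 R + R r$
$L = 28$ ($L = 4 \left(-3 - 4\right) \left(-1\right) = 4 \left(-7\right) \left(-1\right) = \left(-28\right) \left(-1\right) = 28$)
$n{\left(Z,O \right)} = -7$
$\left(118 + n{\left(L,-7 \right)}\right) \left(-34\right) = \left(118 - 7\right) \left(-34\right) = 111 \left(-34\right) = -3774$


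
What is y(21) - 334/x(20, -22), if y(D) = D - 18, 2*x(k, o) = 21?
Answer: -605/21 ≈ -28.810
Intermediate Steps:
x(k, o) = 21/2 (x(k, o) = (½)*21 = 21/2)
y(D) = -18 + D
y(21) - 334/x(20, -22) = (-18 + 21) - 334/21/2 = 3 - 334*2/21 = 3 - 1*668/21 = 3 - 668/21 = -605/21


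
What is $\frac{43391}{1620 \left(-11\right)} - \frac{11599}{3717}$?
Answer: $- \frac{5840929}{1051380} \approx -5.5555$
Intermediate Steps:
$\frac{43391}{1620 \left(-11\right)} - \frac{11599}{3717} = \frac{43391}{-17820} - \frac{1657}{531} = 43391 \left(- \frac{1}{17820}\right) - \frac{1657}{531} = - \frac{43391}{17820} - \frac{1657}{531} = - \frac{5840929}{1051380}$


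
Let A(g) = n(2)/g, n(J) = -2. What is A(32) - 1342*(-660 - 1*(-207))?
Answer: 9726815/16 ≈ 6.0793e+5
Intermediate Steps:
A(g) = -2/g
A(32) - 1342*(-660 - 1*(-207)) = -2/32 - 1342*(-660 - 1*(-207)) = -2*1/32 - 1342*(-660 + 207) = -1/16 - 1342*(-453) = -1/16 + 607926 = 9726815/16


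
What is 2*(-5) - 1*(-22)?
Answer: 12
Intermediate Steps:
2*(-5) - 1*(-22) = -10 + 22 = 12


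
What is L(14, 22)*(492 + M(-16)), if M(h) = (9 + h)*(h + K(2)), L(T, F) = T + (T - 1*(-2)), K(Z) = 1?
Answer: 17910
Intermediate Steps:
L(T, F) = 2 + 2*T (L(T, F) = T + (T + 2) = T + (2 + T) = 2 + 2*T)
M(h) = (1 + h)*(9 + h) (M(h) = (9 + h)*(h + 1) = (9 + h)*(1 + h) = (1 + h)*(9 + h))
L(14, 22)*(492 + M(-16)) = (2 + 2*14)*(492 + (9 + (-16)² + 10*(-16))) = (2 + 28)*(492 + (9 + 256 - 160)) = 30*(492 + 105) = 30*597 = 17910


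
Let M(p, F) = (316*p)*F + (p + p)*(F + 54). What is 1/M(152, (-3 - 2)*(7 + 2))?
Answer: -1/2158704 ≈ -4.6324e-7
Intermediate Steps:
M(p, F) = 2*p*(54 + F) + 316*F*p (M(p, F) = 316*F*p + (2*p)*(54 + F) = 316*F*p + 2*p*(54 + F) = 2*p*(54 + F) + 316*F*p)
1/M(152, (-3 - 2)*(7 + 2)) = 1/(6*152*(18 + 53*((-3 - 2)*(7 + 2)))) = 1/(6*152*(18 + 53*(-5*9))) = 1/(6*152*(18 + 53*(-45))) = 1/(6*152*(18 - 2385)) = 1/(6*152*(-2367)) = 1/(-2158704) = -1/2158704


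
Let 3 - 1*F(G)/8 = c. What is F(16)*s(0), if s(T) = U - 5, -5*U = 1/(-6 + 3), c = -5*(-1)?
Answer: 1184/15 ≈ 78.933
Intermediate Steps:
c = 5
U = 1/15 (U = -1/(5*(-6 + 3)) = -⅕/(-3) = -⅕*(-⅓) = 1/15 ≈ 0.066667)
F(G) = -16 (F(G) = 24 - 8*5 = 24 - 40 = -16)
s(T) = -74/15 (s(T) = 1/15 - 5 = -74/15)
F(16)*s(0) = -16*(-74/15) = 1184/15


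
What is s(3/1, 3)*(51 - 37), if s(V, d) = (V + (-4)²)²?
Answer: 5054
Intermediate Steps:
s(V, d) = (16 + V)² (s(V, d) = (V + 16)² = (16 + V)²)
s(3/1, 3)*(51 - 37) = (16 + 3/1)²*(51 - 37) = (16 + 3*1)²*14 = (16 + 3)²*14 = 19²*14 = 361*14 = 5054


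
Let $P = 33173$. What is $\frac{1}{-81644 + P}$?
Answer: $- \frac{1}{48471} \approx -2.0631 \cdot 10^{-5}$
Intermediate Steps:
$\frac{1}{-81644 + P} = \frac{1}{-81644 + 33173} = \frac{1}{-48471} = - \frac{1}{48471}$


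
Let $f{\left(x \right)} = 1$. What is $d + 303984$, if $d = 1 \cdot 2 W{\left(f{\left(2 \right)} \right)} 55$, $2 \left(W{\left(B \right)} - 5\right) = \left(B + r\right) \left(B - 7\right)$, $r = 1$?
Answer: $303874$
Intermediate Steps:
$W{\left(B \right)} = 5 + \frac{\left(1 + B\right) \left(-7 + B\right)}{2}$ ($W{\left(B \right)} = 5 + \frac{\left(B + 1\right) \left(B - 7\right)}{2} = 5 + \frac{\left(1 + B\right) \left(-7 + B\right)}{2}$)
$d = -110$ ($d = 1 \cdot 2 \left(\frac{3}{2} + \frac{1^{2}}{2} - 3\right) 55 = 2 \left(\frac{3}{2} + \frac{1}{2} \cdot 1 - 3\right) 55 = 2 \left(\frac{3}{2} + \frac{1}{2} - 3\right) 55 = 2 \left(-1\right) 55 = \left(-2\right) 55 = -110$)
$d + 303984 = -110 + 303984 = 303874$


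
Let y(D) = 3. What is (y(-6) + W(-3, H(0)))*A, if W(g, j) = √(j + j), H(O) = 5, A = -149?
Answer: -447 - 149*√10 ≈ -918.18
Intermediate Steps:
W(g, j) = √2*√j (W(g, j) = √(2*j) = √2*√j)
(y(-6) + W(-3, H(0)))*A = (3 + √2*√5)*(-149) = (3 + √10)*(-149) = -447 - 149*√10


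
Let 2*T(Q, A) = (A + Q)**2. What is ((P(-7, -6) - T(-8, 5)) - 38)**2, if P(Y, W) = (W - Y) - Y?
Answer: 4761/4 ≈ 1190.3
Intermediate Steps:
T(Q, A) = (A + Q)**2/2
P(Y, W) = W - 2*Y
((P(-7, -6) - T(-8, 5)) - 38)**2 = (((-6 - 2*(-7)) - (5 - 8)**2/2) - 38)**2 = (((-6 + 14) - (-3)**2/2) - 38)**2 = ((8 - 9/2) - 38)**2 = (7/2 - 38)**2 = (-69/2)**2 = 4761/4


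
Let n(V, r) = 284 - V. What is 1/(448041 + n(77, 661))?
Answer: 1/448248 ≈ 2.2309e-6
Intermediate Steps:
1/(448041 + n(77, 661)) = 1/(448041 + (284 - 1*77)) = 1/(448041 + (284 - 77)) = 1/(448041 + 207) = 1/448248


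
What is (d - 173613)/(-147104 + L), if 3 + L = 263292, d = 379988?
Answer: 41275/23237 ≈ 1.7763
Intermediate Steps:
L = 263289 (L = -3 + 263292 = 263289)
(d - 173613)/(-147104 + L) = (379988 - 173613)/(-147104 + 263289) = 206375/116185 = 206375*(1/116185) = 41275/23237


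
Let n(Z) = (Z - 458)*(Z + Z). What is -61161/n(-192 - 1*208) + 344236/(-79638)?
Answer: -3091722181/700814400 ≈ -4.4116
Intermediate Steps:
n(Z) = 2*Z*(-458 + Z) (n(Z) = (-458 + Z)*(2*Z) = 2*Z*(-458 + Z))
-61161/n(-192 - 1*208) + 344236/(-79638) = -61161*1/(2*(-458 + (-192 - 1*208))*(-192 - 1*208)) + 344236/(-79638) = -61161*1/(2*(-458 + (-192 - 208))*(-192 - 208)) + 344236*(-1/79638) = -61161*(-1/(800*(-458 - 400))) - 172118/39819 = -61161/(2*(-400)*(-858)) - 172118/39819 = -61161/686400 - 172118/39819 = -61161*1/686400 - 172118/39819 = -20387/228800 - 172118/39819 = -3091722181/700814400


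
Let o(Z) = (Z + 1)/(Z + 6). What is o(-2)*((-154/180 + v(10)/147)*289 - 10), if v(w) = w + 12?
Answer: 943757/17640 ≈ 53.501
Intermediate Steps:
o(Z) = (1 + Z)/(6 + Z)
v(w) = 12 + w
o(-2)*((-154/180 + v(10)/147)*289 - 10) = ((1 - 2)/(6 - 2))*((-154/180 + (12 + 10)/147)*289 - 10) = (-1/4)*((-154*1/180 + 22*(1/147))*289 - 10) = ((1/4)*(-1))*((-77/90 + 22/147)*289 - 10) = -(-3113/4410*289 - 10)/4 = -(-899657/4410 - 10)/4 = -1/4*(-943757/4410) = 943757/17640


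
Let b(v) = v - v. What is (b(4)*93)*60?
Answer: 0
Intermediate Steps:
b(v) = 0
(b(4)*93)*60 = (0*93)*60 = 0*60 = 0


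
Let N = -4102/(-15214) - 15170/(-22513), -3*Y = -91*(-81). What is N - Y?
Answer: 420938525040/171256391 ≈ 2457.9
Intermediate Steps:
Y = -2457 (Y = -(-91)*(-81)/3 = -⅓*7371 = -2457)
N = 161572353/171256391 (N = -4102*(-1/15214) - 15170*(-1/22513) = 2051/7607 + 15170/22513 = 161572353/171256391 ≈ 0.94345)
N - Y = 161572353/171256391 - 1*(-2457) = 161572353/171256391 + 2457 = 420938525040/171256391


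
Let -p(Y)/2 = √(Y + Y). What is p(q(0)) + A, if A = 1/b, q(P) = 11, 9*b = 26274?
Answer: 3/8758 - 2*√22 ≈ -9.3805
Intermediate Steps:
b = 8758/3 (b = (⅑)*26274 = 8758/3 ≈ 2919.3)
A = 3/8758 (A = 1/(8758/3) = 3/8758 ≈ 0.00034254)
p(Y) = -2*√2*√Y (p(Y) = -2*√(Y + Y) = -2*√2*√Y)
p(q(0)) + A = -2*√2*√11 + 3/8758 = -2*√22 + 3/8758 = 3/8758 - 2*√22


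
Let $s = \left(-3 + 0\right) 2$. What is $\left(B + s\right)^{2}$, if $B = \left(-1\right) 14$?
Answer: $400$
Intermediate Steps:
$B = -14$
$s = -6$ ($s = \left(-3\right) 2 = -6$)
$\left(B + s\right)^{2} = \left(-14 - 6\right)^{2} = \left(-20\right)^{2} = 400$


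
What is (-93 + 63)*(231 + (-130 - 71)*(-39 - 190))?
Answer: -1387800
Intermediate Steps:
(-93 + 63)*(231 + (-130 - 71)*(-39 - 190)) = -30*(231 - 201*(-229)) = -30*(231 + 46029) = -30*46260 = -1387800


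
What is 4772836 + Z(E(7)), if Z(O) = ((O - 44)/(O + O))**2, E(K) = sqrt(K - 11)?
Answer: 19090861/4 + 11*I ≈ 4.7727e+6 + 11.0*I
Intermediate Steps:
E(K) = sqrt(-11 + K)
Z(O) = (-44 + O)**2/(4*O**2) (Z(O) = ((-44 + O)/((2*O)))**2 = ((-44 + O)*(1/(2*O)))**2 = ((-44 + O)/(2*O))**2 = (-44 + O)**2/(4*O**2))
4772836 + Z(E(7)) = 4772836 + (-44 + sqrt(-11 + 7))**2/(4*(sqrt(-11 + 7))**2) = 4772836 + (-44 + sqrt(-4))**2/(4*(sqrt(-4))**2) = 4772836 + (-44 + 2*I)**2/(4*(2*I)**2) = 4772836 + (1/4)*(-1/4)*(-44 + 2*I)**2 = 4772836 - (-44 + 2*I)**2/16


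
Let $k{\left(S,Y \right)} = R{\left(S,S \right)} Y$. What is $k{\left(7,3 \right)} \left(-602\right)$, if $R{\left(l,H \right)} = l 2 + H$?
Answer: $-37926$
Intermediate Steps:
$R{\left(l,H \right)} = H + 2 l$ ($R{\left(l,H \right)} = 2 l + H = H + 2 l$)
$k{\left(S,Y \right)} = 3 S Y$ ($k{\left(S,Y \right)} = \left(S + 2 S\right) Y = 3 S Y$)
$k{\left(7,3 \right)} \left(-602\right) = 3 \cdot 7 \cdot 3 \left(-602\right) = 63 \left(-602\right) = -37926$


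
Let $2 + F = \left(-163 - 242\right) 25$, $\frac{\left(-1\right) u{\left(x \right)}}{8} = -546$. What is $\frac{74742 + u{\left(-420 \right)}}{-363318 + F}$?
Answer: $- \frac{15822}{74689} \approx -0.21184$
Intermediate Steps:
$u{\left(x \right)} = 4368$ ($u{\left(x \right)} = \left(-8\right) \left(-546\right) = 4368$)
$F = -10127$ ($F = -2 + \left(-163 - 242\right) 25 = -2 - 10125 = -10127$)
$\frac{74742 + u{\left(-420 \right)}}{-363318 + F} = \frac{74742 + 4368}{-363318 - 10127} = \frac{79110}{-373445} = 79110 \left(- \frac{1}{373445}\right) = - \frac{15822}{74689}$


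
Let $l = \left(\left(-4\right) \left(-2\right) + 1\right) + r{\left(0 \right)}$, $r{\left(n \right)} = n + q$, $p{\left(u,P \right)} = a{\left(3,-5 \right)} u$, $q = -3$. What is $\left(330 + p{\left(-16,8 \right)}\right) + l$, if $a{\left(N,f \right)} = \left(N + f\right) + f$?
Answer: $448$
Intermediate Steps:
$a{\left(N,f \right)} = N + 2 f$
$p{\left(u,P \right)} = - 7 u$ ($p{\left(u,P \right)} = \left(3 + 2 \left(-5\right)\right) u = \left(3 - 10\right) u = - 7 u$)
$r{\left(n \right)} = -3 + n$ ($r{\left(n \right)} = n - 3 = -3 + n$)
$l = 6$ ($l = \left(\left(-4\right) \left(-2\right) + 1\right) + \left(-3 + 0\right) = \left(8 + 1\right) - 3 = 9 - 3 = 6$)
$\left(330 + p{\left(-16,8 \right)}\right) + l = \left(330 - -112\right) + 6 = \left(330 + 112\right) + 6 = 442 + 6 = 448$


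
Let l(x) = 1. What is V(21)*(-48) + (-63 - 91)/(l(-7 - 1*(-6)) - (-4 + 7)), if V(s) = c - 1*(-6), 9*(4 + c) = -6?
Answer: 13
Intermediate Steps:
c = -14/3 (c = -4 + (⅑)*(-6) = -4 - ⅔ = -14/3 ≈ -4.6667)
V(s) = 4/3 (V(s) = -14/3 - 1*(-6) = -14/3 + 6 = 4/3)
V(21)*(-48) + (-63 - 91)/(l(-7 - 1*(-6)) - (-4 + 7)) = (4/3)*(-48) + (-63 - 91)/(1 - (-4 + 7)) = -64 - 154/(1 - 1*3) = -64 - 154/(1 - 3) = -64 - 154/(-2) = -64 - 154*(-½) = -64 + 77 = 13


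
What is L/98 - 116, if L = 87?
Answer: -11281/98 ≈ -115.11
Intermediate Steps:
L/98 - 116 = 87/98 - 116 = -11281/98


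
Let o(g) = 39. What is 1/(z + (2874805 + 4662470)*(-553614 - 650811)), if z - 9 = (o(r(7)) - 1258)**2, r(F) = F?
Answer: -1/9078080955905 ≈ -1.1016e-13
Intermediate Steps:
z = 1485970 (z = 9 + (39 - 1258)**2 = 9 + (-1219)**2 = 9 + 1485961 = 1485970)
1/(z + (2874805 + 4662470)*(-553614 - 650811)) = 1/(1485970 + (2874805 + 4662470)*(-553614 - 650811)) = 1/(1485970 + 7537275*(-1204425)) = 1/(1485970 - 9078082441875) = 1/(-9078080955905) = -1/9078080955905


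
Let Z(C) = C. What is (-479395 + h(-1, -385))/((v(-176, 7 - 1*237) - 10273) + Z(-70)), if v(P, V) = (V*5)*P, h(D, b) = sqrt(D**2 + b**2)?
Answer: -479395/192057 + sqrt(148226)/192057 ≈ -2.4941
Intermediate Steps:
v(P, V) = 5*P*V (v(P, V) = (5*V)*P = 5*P*V)
(-479395 + h(-1, -385))/((v(-176, 7 - 1*237) - 10273) + Z(-70)) = (-479395 + sqrt((-1)**2 + (-385)**2))/((5*(-176)*(7 - 1*237) - 10273) - 70) = (-479395 + sqrt(1 + 148225))/((5*(-176)*(7 - 237) - 10273) - 70) = (-479395 + sqrt(148226))/((5*(-176)*(-230) - 10273) - 70) = (-479395 + sqrt(148226))/((202400 - 10273) - 70) = (-479395 + sqrt(148226))/(192127 - 70) = (-479395 + sqrt(148226))/192057 = (-479395 + sqrt(148226))*(1/192057) = -479395/192057 + sqrt(148226)/192057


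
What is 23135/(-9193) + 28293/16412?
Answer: -119594071/150875516 ≈ -0.79267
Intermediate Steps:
23135/(-9193) + 28293/16412 = 23135*(-1/9193) + 28293*(1/16412) = -23135/9193 + 28293/16412 = -119594071/150875516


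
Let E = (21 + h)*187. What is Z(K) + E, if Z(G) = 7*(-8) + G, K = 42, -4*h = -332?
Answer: 19434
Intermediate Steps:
h = 83 (h = -1/4*(-332) = 83)
Z(G) = -56 + G
E = 19448 (E = (21 + 83)*187 = 104*187 = 19448)
Z(K) + E = (-56 + 42) + 19448 = -14 + 19448 = 19434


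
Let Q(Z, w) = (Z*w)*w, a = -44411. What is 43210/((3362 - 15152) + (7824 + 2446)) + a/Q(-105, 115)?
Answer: -5993498153/211071000 ≈ -28.396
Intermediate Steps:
Q(Z, w) = Z*w**2
43210/((3362 - 15152) + (7824 + 2446)) + a/Q(-105, 115) = 43210/((3362 - 15152) + (7824 + 2446)) - 44411/((-105*115**2)) = 43210/(-11790 + 10270) - 44411/((-105*13225)) = 43210/(-1520) - 44411/(-1388625) = 43210*(-1/1520) - 44411*(-1/1388625) = -4321/152 + 44411/1388625 = -5993498153/211071000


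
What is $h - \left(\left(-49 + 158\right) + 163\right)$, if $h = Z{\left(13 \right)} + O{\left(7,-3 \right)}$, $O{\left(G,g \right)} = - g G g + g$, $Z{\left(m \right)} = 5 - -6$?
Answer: $-327$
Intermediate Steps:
$Z{\left(m \right)} = 11$ ($Z{\left(m \right)} = 5 + 6 = 11$)
$O{\left(G,g \right)} = g - G g^{2}$ ($O{\left(G,g \right)} = - G g g + g = - G g^{2} + g = g - G g^{2}$)
$h = -55$ ($h = 11 - 3 \left(1 - 7 \left(-3\right)\right) = 11 - 3 \left(1 + 21\right) = 11 - 66 = -55$)
$h - \left(\left(-49 + 158\right) + 163\right) = -55 - \left(\left(-49 + 158\right) + 163\right) = -55 - \left(109 + 163\right) = -55 - 272 = -327$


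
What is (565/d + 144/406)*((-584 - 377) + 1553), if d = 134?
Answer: 36805528/13601 ≈ 2706.1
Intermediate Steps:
(565/d + 144/406)*((-584 - 377) + 1553) = (565/134 + 144/406)*((-584 - 377) + 1553) = (565*(1/134) + 144*(1/406))*(-961 + 1553) = (565/134 + 72/203)*592 = (124343/27202)*592 = 36805528/13601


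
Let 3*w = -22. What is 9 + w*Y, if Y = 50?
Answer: -1073/3 ≈ -357.67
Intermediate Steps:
w = -22/3 (w = (⅓)*(-22) = -22/3 ≈ -7.3333)
9 + w*Y = 9 - 22/3*50 = 9 - 1100/3 = -1073/3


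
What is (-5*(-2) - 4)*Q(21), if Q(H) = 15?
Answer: 90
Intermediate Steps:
(-5*(-2) - 4)*Q(21) = (-5*(-2) - 4)*15 = (10 - 4)*15 = 6*15 = 90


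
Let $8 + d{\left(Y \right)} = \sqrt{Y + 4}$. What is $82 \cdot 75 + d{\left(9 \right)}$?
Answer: $6142 + \sqrt{13} \approx 6145.6$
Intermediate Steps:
$d{\left(Y \right)} = -8 + \sqrt{4 + Y}$ ($d{\left(Y \right)} = -8 + \sqrt{Y + 4} = -8 + \sqrt{4 + Y}$)
$82 \cdot 75 + d{\left(9 \right)} = 82 \cdot 75 - \left(8 - \sqrt{4 + 9}\right) = 6150 - \left(8 - \sqrt{13}\right) = 6142 + \sqrt{13}$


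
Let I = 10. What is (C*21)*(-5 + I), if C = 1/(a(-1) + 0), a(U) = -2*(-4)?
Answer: 105/8 ≈ 13.125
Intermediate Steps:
a(U) = 8
C = 1/8 (C = 1/(8 + 0) = 1/8 ≈ 0.12500)
(C*21)*(-5 + I) = ((1/8)*21)*(-5 + 10) = (21/8)*5 = 105/8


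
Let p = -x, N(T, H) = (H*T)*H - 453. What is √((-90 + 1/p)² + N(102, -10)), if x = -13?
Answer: 2*√753451/13 ≈ 133.54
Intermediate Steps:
N(T, H) = -453 + T*H² (N(T, H) = T*H² - 453 = -453 + T*H²)
p = 13 (p = -1*(-13) = 13)
√((-90 + 1/p)² + N(102, -10)) = √((-90 + 1/13)² + (-453 + 102*(-10)²)) = √((-90 + 1/13)² + (-453 + 102*100)) = √((-1169/13)² + (-453 + 10200)) = √(1366561/169 + 9747) = √(3013804/169) = 2*√753451/13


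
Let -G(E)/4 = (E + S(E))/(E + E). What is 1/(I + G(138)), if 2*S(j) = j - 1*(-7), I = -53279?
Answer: -138/7352923 ≈ -1.8768e-5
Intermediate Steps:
S(j) = 7/2 + j/2 (S(j) = (j - 1*(-7))/2 = (j + 7)/2 = (7 + j)/2 = 7/2 + j/2)
G(E) = -2*(7/2 + 3*E/2)/E (G(E) = -4*(E + (7/2 + E/2))/(E + E) = -4*(7/2 + 3*E/2)/(2*E) = -4*(7/2 + 3*E/2)*1/(2*E) = -2*(7/2 + 3*E/2)/E)
1/(I + G(138)) = 1/(-53279 + (-3 - 7/138)) = 1/(-53279 - 421/138) = 1/(-7352923/138) = -138/7352923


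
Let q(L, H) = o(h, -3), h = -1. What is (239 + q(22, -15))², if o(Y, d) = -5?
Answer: 54756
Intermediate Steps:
q(L, H) = -5
(239 + q(22, -15))² = (239 - 5)² = 234² = 54756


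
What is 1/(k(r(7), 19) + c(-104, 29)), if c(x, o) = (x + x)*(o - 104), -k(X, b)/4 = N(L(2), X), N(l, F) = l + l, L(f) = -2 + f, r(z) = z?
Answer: 1/15600 ≈ 6.4103e-5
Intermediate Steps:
N(l, F) = 2*l
k(X, b) = 0 (k(X, b) = -8*(-2 + 2) = -8*0 = -4*0 = 0)
c(x, o) = 2*x*(-104 + o) (c(x, o) = (2*x)*(-104 + o) = 2*x*(-104 + o))
1/(k(r(7), 19) + c(-104, 29)) = 1/(0 + 2*(-104)*(-104 + 29)) = 1/(0 + 2*(-104)*(-75)) = 1/(0 + 15600) = 1/15600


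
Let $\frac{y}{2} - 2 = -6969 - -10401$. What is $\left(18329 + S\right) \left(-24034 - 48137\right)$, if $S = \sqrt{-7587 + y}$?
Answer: $-1322822259 - 72171 i \sqrt{719} \approx -1.3228 \cdot 10^{9} - 1.9352 \cdot 10^{6} i$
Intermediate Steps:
$y = 6868$ ($y = 4 + 2 \left(-6969 - -10401\right) = 4 + 2 \left(-6969 + 10401\right) = 4 + 2 \cdot 3432 = 4 + 6864 = 6868$)
$S = i \sqrt{719}$ ($S = \sqrt{-7587 + 6868} = \sqrt{-719} = i \sqrt{719} \approx 26.814 i$)
$\left(18329 + S\right) \left(-24034 - 48137\right) = \left(18329 + i \sqrt{719}\right) \left(-24034 - 48137\right) = \left(18329 + i \sqrt{719}\right) \left(-72171\right) = -1322822259 - 72171 i \sqrt{719}$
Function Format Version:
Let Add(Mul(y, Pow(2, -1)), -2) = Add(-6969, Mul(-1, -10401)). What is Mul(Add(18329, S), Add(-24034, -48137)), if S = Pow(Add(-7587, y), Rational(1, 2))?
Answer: Add(-1322822259, Mul(-72171, I, Pow(719, Rational(1, 2)))) ≈ Add(-1.3228e+9, Mul(-1.9352e+6, I))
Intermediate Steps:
y = 6868 (y = Add(4, Mul(2, Add(-6969, Mul(-1, -10401)))) = Add(4, Mul(2, Add(-6969, 10401))) = Add(4, Mul(2, 3432)) = Add(4, 6864) = 6868)
S = Mul(I, Pow(719, Rational(1, 2))) (S = Pow(Add(-7587, 6868), Rational(1, 2)) = Pow(-719, Rational(1, 2)) = Mul(I, Pow(719, Rational(1, 2))) ≈ Mul(26.814, I))
Mul(Add(18329, S), Add(-24034, -48137)) = Mul(Add(18329, Mul(I, Pow(719, Rational(1, 2)))), Add(-24034, -48137)) = Mul(Add(18329, Mul(I, Pow(719, Rational(1, 2)))), -72171) = Add(-1322822259, Mul(-72171, I, Pow(719, Rational(1, 2))))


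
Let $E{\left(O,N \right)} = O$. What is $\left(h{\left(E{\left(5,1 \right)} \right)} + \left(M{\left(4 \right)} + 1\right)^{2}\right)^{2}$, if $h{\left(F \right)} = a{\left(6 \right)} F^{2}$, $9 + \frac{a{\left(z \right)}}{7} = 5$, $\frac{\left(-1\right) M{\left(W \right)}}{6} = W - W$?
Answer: $488601$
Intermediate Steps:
$M{\left(W \right)} = 0$ ($M{\left(W \right)} = - 6 \left(W - W\right) = \left(-6\right) 0 = 0$)
$a{\left(z \right)} = -28$ ($a{\left(z \right)} = -63 + 7 \cdot 5 = -63 + 35 = -28$)
$h{\left(F \right)} = - 28 F^{2}$
$\left(h{\left(E{\left(5,1 \right)} \right)} + \left(M{\left(4 \right)} + 1\right)^{2}\right)^{2} = \left(- 28 \cdot 5^{2} + \left(0 + 1\right)^{2}\right)^{2} = \left(\left(-28\right) 25 + 1^{2}\right)^{2} = \left(-700 + 1\right)^{2} = \left(-699\right)^{2} = 488601$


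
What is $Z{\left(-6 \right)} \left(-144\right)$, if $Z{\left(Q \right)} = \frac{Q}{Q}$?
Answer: $-144$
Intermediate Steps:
$Z{\left(Q \right)} = 1$
$Z{\left(-6 \right)} \left(-144\right) = 1 \left(-144\right) = -144$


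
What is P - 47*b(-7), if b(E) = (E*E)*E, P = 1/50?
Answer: 806051/50 ≈ 16121.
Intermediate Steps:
P = 1/50 ≈ 0.020000
b(E) = E³ (b(E) = E²*E = E³)
P - 47*b(-7) = 1/50 - 47*(-7)³ = 1/50 - 47*(-343) = 1/50 + 16121 = 806051/50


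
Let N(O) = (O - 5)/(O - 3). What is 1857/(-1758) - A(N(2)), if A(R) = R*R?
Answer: -5893/586 ≈ -10.056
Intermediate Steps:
N(O) = (-5 + O)/(-3 + O)
A(R) = R**2
1857/(-1758) - A(N(2)) = 1857/(-1758) - ((-5 + 2)/(-3 + 2))**2 = 1857*(-1/1758) - (-3/(-1))**2 = -619/586 - (-1*(-3))**2 = -619/586 - 1*3**2 = -619/586 - 1*9 = -619/586 - 9 = -5893/586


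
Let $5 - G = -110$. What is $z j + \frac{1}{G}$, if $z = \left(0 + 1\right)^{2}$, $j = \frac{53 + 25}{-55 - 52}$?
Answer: $- \frac{8863}{12305} \approx -0.72028$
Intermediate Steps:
$G = 115$ ($G = 5 - -110 = 5 + 110 = 115$)
$j = - \frac{78}{107}$ ($j = \frac{78}{-107} = 78 \left(- \frac{1}{107}\right) = - \frac{78}{107} \approx -0.72897$)
$z = 1$ ($z = 1^{2} = 1$)
$z j + \frac{1}{G} = 1 \left(- \frac{78}{107}\right) + \frac{1}{115} = - \frac{78}{107} + \frac{1}{115} = - \frac{8863}{12305}$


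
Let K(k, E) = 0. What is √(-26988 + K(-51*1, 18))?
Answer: 2*I*√6747 ≈ 164.28*I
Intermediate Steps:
√(-26988 + K(-51*1, 18)) = √(-26988 + 0) = √(-26988) = 2*I*√6747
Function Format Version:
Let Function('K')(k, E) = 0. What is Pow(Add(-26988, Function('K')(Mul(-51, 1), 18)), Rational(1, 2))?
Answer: Mul(2, I, Pow(6747, Rational(1, 2))) ≈ Mul(164.28, I)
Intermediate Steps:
Pow(Add(-26988, Function('K')(Mul(-51, 1), 18)), Rational(1, 2)) = Pow(Add(-26988, 0), Rational(1, 2)) = Pow(-26988, Rational(1, 2)) = Mul(2, I, Pow(6747, Rational(1, 2)))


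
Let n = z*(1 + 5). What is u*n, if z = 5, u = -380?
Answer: -11400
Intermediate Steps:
n = 30 (n = 5*(1 + 5) = 5*6 = 30)
u*n = -380*30 = -11400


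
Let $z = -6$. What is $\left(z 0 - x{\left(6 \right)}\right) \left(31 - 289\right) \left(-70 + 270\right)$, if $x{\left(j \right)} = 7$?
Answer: $361200$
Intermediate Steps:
$\left(z 0 - x{\left(6 \right)}\right) \left(31 - 289\right) \left(-70 + 270\right) = \left(\left(-6\right) 0 - 7\right) \left(31 - 289\right) \left(-70 + 270\right) = \left(0 - 7\right) \left(\left(-258\right) 200\right) = \left(-7\right) \left(-51600\right) = 361200$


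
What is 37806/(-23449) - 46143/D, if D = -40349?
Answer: -443427087/946143701 ≈ -0.46867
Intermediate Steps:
37806/(-23449) - 46143/D = 37806/(-23449) - 46143/(-40349) = 37806*(-1/23449) - 46143*(-1/40349) = -37806/23449 + 46143/40349 = -443427087/946143701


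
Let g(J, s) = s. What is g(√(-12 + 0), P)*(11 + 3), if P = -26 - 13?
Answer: -546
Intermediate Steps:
P = -39
g(√(-12 + 0), P)*(11 + 3) = -39*(11 + 3) = -39*14 = -546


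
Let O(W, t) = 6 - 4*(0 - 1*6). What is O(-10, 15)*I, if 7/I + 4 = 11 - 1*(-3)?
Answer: 21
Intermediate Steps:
O(W, t) = 30 (O(W, t) = 6 - 4*(0 - 6) = 6 - 4*(-6) = 6 + 24 = 30)
I = 7/10 (I = 7/(-4 + (11 - 1*(-3))) = 7/(-4 + (11 + 3)) = 7/(-4 + 14) = 7/10 ≈ 0.70000)
O(-10, 15)*I = 30*(7/10) = 21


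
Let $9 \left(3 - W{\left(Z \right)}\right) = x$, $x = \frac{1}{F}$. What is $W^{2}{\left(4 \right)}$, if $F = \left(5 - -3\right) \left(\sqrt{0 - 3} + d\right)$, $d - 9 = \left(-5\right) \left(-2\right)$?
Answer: $\frac{- 16694641 i + 1772496 \sqrt{3}}{10368 \left(- 179 i + 19 \sqrt{3}\right)} \approx 8.9957 + 0.00039644 i$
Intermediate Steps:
$d = 19$ ($d = 9 - -10 = 9 + 10 = 19$)
$F = 152 + 8 i \sqrt{3}$ ($F = \left(5 - -3\right) \left(\sqrt{0 - 3} + 19\right) = \left(5 + 3\right) \left(\sqrt{-3} + 19\right) = 8 \left(i \sqrt{3} + 19\right) = 8 \left(19 + i \sqrt{3}\right) = 152 + 8 i \sqrt{3} \approx 152.0 + 13.856 i$)
$x = \frac{1}{152 + 8 i \sqrt{3}} \approx 0.0065247 - 0.0005948 i$
$W{\left(Z \right)} = \frac{78605}{26208} + \frac{i \sqrt{3}}{26208}$ ($W{\left(Z \right)} = 3 - \frac{\frac{19}{2912} - \frac{i \sqrt{3}}{2912}}{9} = 3 - \left(\frac{19}{26208} - \frac{i \sqrt{3}}{26208}\right) = \frac{78605}{26208} + \frac{i \sqrt{3}}{26208}$)
$W^{2}{\left(4 \right)} = \left(\frac{78605}{26208} + \frac{i \sqrt{3}}{26208}\right)^{2}$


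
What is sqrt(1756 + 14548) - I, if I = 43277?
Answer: -43277 + 4*sqrt(1019) ≈ -43149.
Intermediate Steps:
sqrt(1756 + 14548) - I = sqrt(1756 + 14548) - 1*43277 = sqrt(16304) - 43277 = 4*sqrt(1019) - 43277 = -43277 + 4*sqrt(1019)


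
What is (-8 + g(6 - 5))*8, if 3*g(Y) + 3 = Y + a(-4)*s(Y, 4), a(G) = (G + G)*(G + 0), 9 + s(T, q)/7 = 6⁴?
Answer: 2306096/3 ≈ 7.6870e+5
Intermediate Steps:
s(T, q) = 9009 (s(T, q) = -63 + 7*6⁴ = -63 + 7*1296 = -63 + 9072 = 9009)
a(G) = 2*G² (a(G) = (2*G)*G = 2*G²)
g(Y) = 96095 + Y/3 (g(Y) = -1 + (Y + (2*(-4)²)*9009)/3 = -1 + (Y + (2*16)*9009)/3 = -1 + (Y + 32*9009)/3 = -1 + (Y + 288288)/3 = -1 + (288288 + Y)/3 = -1 + (96096 + Y/3) = 96095 + Y/3)
(-8 + g(6 - 5))*8 = (-8 + (96095 + (6 - 5)/3))*8 = (-8 + (96095 + (⅓)*1))*8 = (-8 + (96095 + ⅓))*8 = (-8 + 288286/3)*8 = (288262/3)*8 = 2306096/3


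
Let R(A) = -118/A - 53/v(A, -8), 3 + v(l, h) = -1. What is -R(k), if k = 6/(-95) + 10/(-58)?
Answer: -22623/44 ≈ -514.16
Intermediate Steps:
k = -649/2755 (k = 6*(-1/95) + 10*(-1/58) = -6/95 - 5/29 = -649/2755 ≈ -0.23557)
v(l, h) = -4 (v(l, h) = -3 - 1 = -4)
R(A) = 53/4 - 118/A (R(A) = -118/A - 53/(-4) = -118/A - 53*(-¼) = -118/A + 53/4 = 53/4 - 118/A)
-R(k) = -(53/4 - 118/(-649/2755)) = -(53/4 - 118*(-2755/649)) = -(53/4 + 5510/11) = -1*22623/44 = -22623/44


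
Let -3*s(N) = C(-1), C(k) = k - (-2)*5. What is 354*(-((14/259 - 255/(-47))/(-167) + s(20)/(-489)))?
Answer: 447036156/47337319 ≈ 9.4436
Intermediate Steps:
C(k) = 10 + k (C(k) = k - 1*(-10) = k + 10 = 10 + k)
s(N) = -3 (s(N) = -(10 - 1)/3 = -1/3*9 = -3)
354*(-((14/259 - 255/(-47))/(-167) + s(20)/(-489))) = 354*(-((14/259 - 255/(-47))/(-167) - 3/(-489))) = 354*(-((14*(1/259) - 255*(-1/47))*(-1/167) - 3*(-1/489))) = 354*(-((2/37 + 255/47)*(-1/167) + 1/163)) = 354*(-((9529/1739)*(-1/167) + 1/163)) = 354*(-(-9529/290413 + 1/163)) = 354*(-1*(-1262814/47337319)) = 354*(1262814/47337319) = 447036156/47337319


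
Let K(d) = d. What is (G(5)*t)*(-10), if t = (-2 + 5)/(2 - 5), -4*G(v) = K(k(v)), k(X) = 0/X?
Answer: 0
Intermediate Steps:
k(X) = 0
G(v) = 0 (G(v) = -1/4*0 = 0)
t = -1 (t = 3/(-3) = 3*(-1/3) = -1)
(G(5)*t)*(-10) = (0*(-1))*(-10) = 0*(-10) = 0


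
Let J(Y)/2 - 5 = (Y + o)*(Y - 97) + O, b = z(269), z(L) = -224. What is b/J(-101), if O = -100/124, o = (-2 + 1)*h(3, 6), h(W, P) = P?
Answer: -217/41056 ≈ -0.0052855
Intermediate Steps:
b = -224
o = -6 (o = (-2 + 1)*6 = -1*6 = -6)
O = -25/31 (O = -100*1/124 = -25/31 ≈ -0.80645)
J(Y) = 260/31 + 2*(-97 + Y)*(-6 + Y) (J(Y) = 10 + 2*((Y - 6)*(Y - 97) - 25/31) = 10 + 2*((-6 + Y)*(-97 + Y) - 25/31) = 10 + 2*((-97 + Y)*(-6 + Y) - 25/31) = 10 + 2*(-25/31 + (-97 + Y)*(-6 + Y)) = 10 + (-50/31 + 2*(-97 + Y)*(-6 + Y)) = 260/31 + 2*(-97 + Y)*(-6 + Y))
b/J(-101) = -224/(36344/31 - 206*(-101) + 2*(-101)²) = -224/(36344/31 + 20806 + 2*10201) = -224/(36344/31 + 20806 + 20402) = -224/1313792/31 = -224*31/1313792 = -217/41056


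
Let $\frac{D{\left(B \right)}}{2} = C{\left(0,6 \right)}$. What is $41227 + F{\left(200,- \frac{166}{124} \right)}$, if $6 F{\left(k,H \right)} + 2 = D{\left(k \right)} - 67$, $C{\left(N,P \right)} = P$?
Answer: $\frac{82435}{2} \approx 41218.0$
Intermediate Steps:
$D{\left(B \right)} = 12$ ($D{\left(B \right)} = 2 \cdot 6 = 12$)
$F{\left(k,H \right)} = - \frac{19}{2}$ ($F{\left(k,H \right)} = - \frac{1}{3} + \frac{12 - 67}{6} = - \frac{1}{3} + \frac{1}{6} \left(-55\right) = - \frac{1}{3} - \frac{55}{6} = - \frac{19}{2}$)
$41227 + F{\left(200,- \frac{166}{124} \right)} = 41227 - \frac{19}{2} = \frac{82435}{2}$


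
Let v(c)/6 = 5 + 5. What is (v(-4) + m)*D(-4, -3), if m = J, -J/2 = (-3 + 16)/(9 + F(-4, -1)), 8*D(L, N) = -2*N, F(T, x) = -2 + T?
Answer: 77/2 ≈ 38.500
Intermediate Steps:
v(c) = 60 (v(c) = 6*(5 + 5) = 6*10 = 60)
D(L, N) = -N/4 (D(L, N) = (-2*N)/8 = -N/4)
J = -26/3 (J = -2*(-3 + 16)/(9 + (-2 - 4)) = -26/(9 - 6) = -26/3 ≈ -8.6667)
m = -26/3 ≈ -8.6667
(v(-4) + m)*D(-4, -3) = (60 - 26/3)*(-¼*(-3)) = (154/3)*(¾) = 77/2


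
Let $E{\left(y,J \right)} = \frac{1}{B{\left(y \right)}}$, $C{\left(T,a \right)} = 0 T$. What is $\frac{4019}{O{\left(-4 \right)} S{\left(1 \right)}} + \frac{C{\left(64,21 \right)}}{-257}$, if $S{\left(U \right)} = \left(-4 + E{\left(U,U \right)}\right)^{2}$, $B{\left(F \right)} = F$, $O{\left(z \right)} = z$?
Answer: $- \frac{4019}{36} \approx -111.64$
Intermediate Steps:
$C{\left(T,a \right)} = 0$
$E{\left(y,J \right)} = \frac{1}{y}$
$S{\left(U \right)} = \left(-4 + \frac{1}{U}\right)^{2}$
$\frac{4019}{O{\left(-4 \right)} S{\left(1 \right)}} + \frac{C{\left(64,21 \right)}}{-257} = \frac{4019}{\left(-4\right) 1^{-2} \left(-1 + 4 \cdot 1\right)^{2}} + \frac{0}{-257} = \frac{4019}{\left(-4\right) 1 \left(-1 + 4\right)^{2}} + 0 \left(- \frac{1}{257}\right) = \frac{4019}{\left(-4\right) 1 \cdot 3^{2}} + 0 = \frac{4019}{\left(-4\right) 1 \cdot 9} + 0 = \frac{4019}{\left(-4\right) 9} + 0 = \frac{4019}{-36} + 0 = 4019 \left(- \frac{1}{36}\right) + 0 = - \frac{4019}{36} + 0 = - \frac{4019}{36}$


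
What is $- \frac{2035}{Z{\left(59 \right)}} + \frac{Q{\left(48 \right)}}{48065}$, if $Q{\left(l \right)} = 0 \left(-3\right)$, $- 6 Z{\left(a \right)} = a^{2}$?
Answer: $\frac{12210}{3481} \approx 3.5076$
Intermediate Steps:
$Z{\left(a \right)} = - \frac{a^{2}}{6}$
$Q{\left(l \right)} = 0$
$- \frac{2035}{Z{\left(59 \right)}} + \frac{Q{\left(48 \right)}}{48065} = - \frac{2035}{\left(- \frac{1}{6}\right) 59^{2}} + \frac{0}{48065} = - \frac{2035}{\left(- \frac{1}{6}\right) 3481} + 0 \cdot \frac{1}{48065} = - \frac{2035}{- \frac{3481}{6}} + 0 = \left(-2035\right) \left(- \frac{6}{3481}\right) + 0 = \frac{12210}{3481} + 0 = \frac{12210}{3481}$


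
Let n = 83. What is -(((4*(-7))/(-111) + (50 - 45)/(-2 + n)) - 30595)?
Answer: 91692274/2997 ≈ 30595.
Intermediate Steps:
-(((4*(-7))/(-111) + (50 - 45)/(-2 + n)) - 30595) = -(((4*(-7))/(-111) + (50 - 45)/(-2 + 83)) - 30595) = -((-28*(-1/111) + 5/81) - 30595) = -((28/111 + 5*(1/81)) - 30595) = -((28/111 + 5/81) - 30595) = -(941/2997 - 30595) = -1*(-91692274/2997) = 91692274/2997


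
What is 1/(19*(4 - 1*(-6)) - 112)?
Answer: 1/78 ≈ 0.012821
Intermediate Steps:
1/(19*(4 - 1*(-6)) - 112) = 1/(19*(4 + 6) - 112) = 1/(19*10 - 112) = 1/(190 - 112) = 1/78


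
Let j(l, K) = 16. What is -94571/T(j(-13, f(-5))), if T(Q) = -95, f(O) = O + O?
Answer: 94571/95 ≈ 995.48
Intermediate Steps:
f(O) = 2*O
-94571/T(j(-13, f(-5))) = -94571/(-95) = -94571*(-1/95) = 94571/95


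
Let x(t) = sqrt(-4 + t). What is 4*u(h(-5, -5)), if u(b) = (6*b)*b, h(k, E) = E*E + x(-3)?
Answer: 14832 + 1200*I*sqrt(7) ≈ 14832.0 + 3174.9*I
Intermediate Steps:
h(k, E) = E**2 + I*sqrt(7) (h(k, E) = E*E + sqrt(-4 - 3) = E**2 + sqrt(-7) = E**2 + I*sqrt(7))
u(b) = 6*b**2
4*u(h(-5, -5)) = 4*(6*((-5)**2 + I*sqrt(7))**2) = 4*(6*(25 + I*sqrt(7))**2) = 24*(25 + I*sqrt(7))**2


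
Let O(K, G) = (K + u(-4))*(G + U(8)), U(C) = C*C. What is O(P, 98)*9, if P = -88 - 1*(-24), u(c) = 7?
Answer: -83106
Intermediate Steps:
P = -64 (P = -88 + 24 = -64)
U(C) = C**2
O(K, G) = (7 + K)*(64 + G) (O(K, G) = (K + 7)*(G + 8**2) = (7 + K)*(G + 64) = (7 + K)*(64 + G))
O(P, 98)*9 = (448 + 7*98 + 64*(-64) + 98*(-64))*9 = (448 + 686 - 4096 - 6272)*9 = -9234*9 = -83106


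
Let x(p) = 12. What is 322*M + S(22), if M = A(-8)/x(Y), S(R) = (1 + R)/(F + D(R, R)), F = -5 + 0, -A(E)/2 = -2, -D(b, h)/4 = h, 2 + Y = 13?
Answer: 9959/93 ≈ 107.09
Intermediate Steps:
Y = 11 (Y = -2 + 13 = 11)
D(b, h) = -4*h
A(E) = 4 (A(E) = -2*(-2) = 4)
F = -5
S(R) = (1 + R)/(-5 - 4*R)
M = 1/3 (M = 4/12 = 4*(1/12) = 1/3 ≈ 0.33333)
322*M + S(22) = 322*(1/3) + (-1 - 1*22)/(5 + 4*22) = 322/3 + (-1 - 22)/(5 + 88) = 322/3 - 23/93 = 9959/93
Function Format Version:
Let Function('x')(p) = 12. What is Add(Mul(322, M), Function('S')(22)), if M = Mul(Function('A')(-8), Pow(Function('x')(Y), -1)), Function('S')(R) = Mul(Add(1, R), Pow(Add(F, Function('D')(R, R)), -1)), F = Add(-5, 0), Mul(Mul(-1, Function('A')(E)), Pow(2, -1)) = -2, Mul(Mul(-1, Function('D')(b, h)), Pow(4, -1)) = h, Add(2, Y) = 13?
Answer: Rational(9959, 93) ≈ 107.09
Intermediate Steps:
Y = 11 (Y = Add(-2, 13) = 11)
Function('D')(b, h) = Mul(-4, h)
Function('A')(E) = 4 (Function('A')(E) = Mul(-2, -2) = 4)
F = -5
Function('S')(R) = Mul(Pow(Add(-5, Mul(-4, R)), -1), Add(1, R)) (Function('S')(R) = Mul(Add(1, R), Pow(Add(-5, Mul(-4, R)), -1)) = Mul(Pow(Add(-5, Mul(-4, R)), -1), Add(1, R)))
M = Rational(1, 3) (M = Mul(4, Pow(12, -1)) = Mul(4, Rational(1, 12)) = Rational(1, 3) ≈ 0.33333)
Add(Mul(322, M), Function('S')(22)) = Add(Mul(322, Rational(1, 3)), Mul(Pow(Add(5, Mul(4, 22)), -1), Add(-1, Mul(-1, 22)))) = Add(Rational(322, 3), Mul(Pow(Add(5, 88), -1), Add(-1, -22))) = Add(Rational(322, 3), Mul(Pow(93, -1), -23)) = Add(Rational(322, 3), Mul(Rational(1, 93), -23)) = Add(Rational(322, 3), Rational(-23, 93)) = Rational(9959, 93)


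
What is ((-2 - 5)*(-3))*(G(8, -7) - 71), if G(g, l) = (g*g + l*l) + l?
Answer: 735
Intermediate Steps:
G(g, l) = l + g² + l² (G(g, l) = (g² + l²) + l = l + g² + l²)
((-2 - 5)*(-3))*(G(8, -7) - 71) = ((-2 - 5)*(-3))*((-7 + 8² + (-7)²) - 71) = (-7*(-3))*((-7 + 64 + 49) - 71) = 21*(106 - 71) = 21*35 = 735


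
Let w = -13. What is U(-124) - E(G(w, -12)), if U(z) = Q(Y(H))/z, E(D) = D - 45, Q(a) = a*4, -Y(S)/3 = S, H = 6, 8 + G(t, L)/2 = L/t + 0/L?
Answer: 24073/403 ≈ 59.734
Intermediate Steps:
G(t, L) = -16 + 2*L/t (G(t, L) = -16 + 2*(L/t + 0/L) = -16 + 2*(L/t + 0) = -16 + 2*(L/t) = -16 + 2*L/t)
Y(S) = -3*S
Q(a) = 4*a
E(D) = -45 + D
U(z) = -72/z (U(z) = (4*(-3*6))/z = (4*(-18))/z = -72/z)
U(-124) - E(G(w, -12)) = -72/(-124) - (-45 + (-16 + 2*(-12)/(-13))) = -72*(-1/124) - (-45 + (-16 + 2*(-12)*(-1/13))) = 18/31 - (-45 + (-16 + 24/13)) = 18/31 - (-45 - 184/13) = 18/31 - 1*(-769/13) = 18/31 + 769/13 = 24073/403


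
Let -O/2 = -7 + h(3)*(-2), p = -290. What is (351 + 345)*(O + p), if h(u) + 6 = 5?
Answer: -194880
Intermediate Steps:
h(u) = -1 (h(u) = -6 + 5 = -1)
O = 10 (O = -2*(-7 - 1*(-2)) = -2*(-7 + 2) = -2*(-5) = 10)
(351 + 345)*(O + p) = (351 + 345)*(10 - 290) = 696*(-280) = -194880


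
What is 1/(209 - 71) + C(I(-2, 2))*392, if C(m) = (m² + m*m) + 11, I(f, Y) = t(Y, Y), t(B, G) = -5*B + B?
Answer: 7519345/138 ≈ 54488.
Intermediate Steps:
t(B, G) = -4*B
I(f, Y) = -4*Y
C(m) = 11 + 2*m² (C(m) = (m² + m²) + 11 = 2*m² + 11 = 11 + 2*m²)
1/(209 - 71) + C(I(-2, 2))*392 = 1/(209 - 71) + (11 + 2*(-4*2)²)*392 = 1/138 + (11 + 2*(-8)²)*392 = 1/138 + (11 + 2*64)*392 = 1/138 + (11 + 128)*392 = 1/138 + 139*392 = 1/138 + 54488 = 7519345/138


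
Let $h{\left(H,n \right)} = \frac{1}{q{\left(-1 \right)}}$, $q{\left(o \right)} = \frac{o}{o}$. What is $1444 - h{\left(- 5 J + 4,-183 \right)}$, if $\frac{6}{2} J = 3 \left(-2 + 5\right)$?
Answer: $1443$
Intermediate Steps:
$q{\left(o \right)} = 1$
$J = 3$ ($J = \frac{3 \left(-2 + 5\right)}{3} = \frac{3 \cdot 3}{3} = \frac{1}{3} \cdot 9 = 3$)
$h{\left(H,n \right)} = 1$ ($h{\left(H,n \right)} = 1^{-1} = 1$)
$1444 - h{\left(- 5 J + 4,-183 \right)} = 1444 - 1 = 1443$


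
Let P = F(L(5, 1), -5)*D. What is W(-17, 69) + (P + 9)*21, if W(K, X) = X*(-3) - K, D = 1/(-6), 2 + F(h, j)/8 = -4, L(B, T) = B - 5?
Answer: 167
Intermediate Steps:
L(B, T) = -5 + B
F(h, j) = -48 (F(h, j) = -16 + 8*(-4) = -16 - 32 = -48)
D = -1/6 ≈ -0.16667
W(K, X) = -K - 3*X (W(K, X) = -3*X - K = -K - 3*X)
P = 8 (P = -48*(-1/6) = 8)
W(-17, 69) + (P + 9)*21 = (-1*(-17) - 3*69) + (8 + 9)*21 = (17 - 207) + 17*21 = -190 + 357 = 167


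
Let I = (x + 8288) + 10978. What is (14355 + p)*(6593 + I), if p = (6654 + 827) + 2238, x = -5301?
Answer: 494913292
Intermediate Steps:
p = 9719 (p = 7481 + 2238 = 9719)
I = 13965 (I = (-5301 + 8288) + 10978 = 2987 + 10978 = 13965)
(14355 + p)*(6593 + I) = (14355 + 9719)*(6593 + 13965) = 24074*20558 = 494913292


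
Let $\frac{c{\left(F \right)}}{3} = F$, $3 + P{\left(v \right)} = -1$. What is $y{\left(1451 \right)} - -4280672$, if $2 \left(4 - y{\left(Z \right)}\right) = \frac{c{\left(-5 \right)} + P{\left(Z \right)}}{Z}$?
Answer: $\frac{12422521771}{2902} \approx 4.2807 \cdot 10^{6}$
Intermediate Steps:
$P{\left(v \right)} = -4$ ($P{\left(v \right)} = -3 - 1 = -4$)
$c{\left(F \right)} = 3 F$
$y{\left(Z \right)} = 4 + \frac{19}{2 Z}$ ($y{\left(Z \right)} = 4 - \frac{\left(3 \left(-5\right) - 4\right) \frac{1}{Z}}{2} = 4 - \frac{\left(-15 - 4\right) \frac{1}{Z}}{2} = 4 - \frac{\left(-19\right) \frac{1}{Z}}{2} = 4 + \frac{19}{2 Z}$)
$y{\left(1451 \right)} - -4280672 = \left(4 + \frac{19}{2 \cdot 1451}\right) - -4280672 = \left(4 + \frac{19}{2} \cdot \frac{1}{1451}\right) + 4280672 = \left(4 + \frac{19}{2902}\right) + 4280672 = \frac{11627}{2902} + 4280672 = \frac{12422521771}{2902}$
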